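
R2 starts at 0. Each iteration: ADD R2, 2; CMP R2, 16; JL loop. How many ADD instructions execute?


Loop trace (R2 starts at 0, target 16, step 2):
  ADD #1: R2 = 0 + 2 = 2  → 2 < 16, loop
  ADD #2: R2 = 2 + 2 = 4  → 4 < 16, loop
  ADD #3: R2 = 4 + 2 = 6  → 6 < 16, loop
  ADD #4: R2 = 6 + 2 = 8  → 8 < 16, loop
  ADD #5: R2 = 8 + 2 = 10  → 10 < 16, loop
  ADD #6: R2 = 10 + 2 = 12  → 12 < 16, loop
  ADD #7: R2 = 12 + 2 = 14  → 14 < 16, loop
  ADD #8: R2 = 14 + 2 = 16  → 16 >= 16, exit
Total ADD instructions: 8

8


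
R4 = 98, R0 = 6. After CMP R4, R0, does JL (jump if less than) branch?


Trace:
  R4 = 98, R0 = 6
  CMP R4, R0  → compares 98 vs 6
  JL checks: is 98 less than 6?
  98 > 6, so condition is false
Branch taken: No

No


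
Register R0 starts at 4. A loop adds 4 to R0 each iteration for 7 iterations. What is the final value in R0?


Starting value: R0 = 4
  Iter 1: R0 = 4 + 4 = 8
  Iter 2: R0 = 8 + 4 = 12
  Iter 3: R0 = 12 + 4 = 16
  Iter 4: R0 = 16 + 4 = 20
  Iter 5: R0 = 20 + 4 = 24
  Iter 6: R0 = 24 + 4 = 28
  Iter 7: R0 = 28 + 4 = 32
Final: R0 = 32

32


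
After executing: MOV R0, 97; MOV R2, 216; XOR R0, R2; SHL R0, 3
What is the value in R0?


Register state trace:
  MOV R0, 97  → R0 = 97 (0b01100001)
  MOV R2, 216  → R2 = 216 (0b11011000)
  XOR R0, R2  → R0 = 97 XOR 216 = 185 (0b10111001)
  SHL R0, 3  → R0 = 185 << 3 = 1480
Final: R0 = 1480

1480


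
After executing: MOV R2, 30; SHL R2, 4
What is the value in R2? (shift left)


Register state trace:
  MOV R2, 30  → R2 = 30
  SHL R2, 4  → R2 = 30 << 4 = 30 * 2^4 = 480
Final: R2 = 480

480


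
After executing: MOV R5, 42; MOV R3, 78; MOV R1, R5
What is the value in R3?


Register state trace:
  MOV R5, 42  → R5 = 42
  MOV R3, 78  → R3 = 78
  MOV R1, R5  → R1 = 42
Final: R3 = 78

78


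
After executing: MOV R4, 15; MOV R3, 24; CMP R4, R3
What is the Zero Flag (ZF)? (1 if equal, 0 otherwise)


Register state trace:
  MOV R4, 15  → R4 = 15
  MOV R3, 24  → R3 = 24
  CMP R4, R3  → computes 15 - 24 = -9
  Result is nonzero, so values are not equal
ZF = 0

0


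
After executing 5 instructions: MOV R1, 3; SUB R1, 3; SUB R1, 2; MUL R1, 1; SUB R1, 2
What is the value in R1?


Register state trace:
  MOV R1, 3  → R1 = 3
  SUB R1, 3  → R1 = 3 - 3 = 0
  SUB R1, 2  → R1 = 0 - 2 = -2
  MUL R1, 1  → R1 = -2 * 1 = -2
  SUB R1, 2  → R1 = -2 - 2 = -4
Final: R1 = -4

-4


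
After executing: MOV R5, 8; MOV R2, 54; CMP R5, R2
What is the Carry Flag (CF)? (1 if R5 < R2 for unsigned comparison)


Register state trace:
  MOV R5, 8  → R5 = 8
  MOV R2, 54  → R2 = 54
  CMP R5, R2  → unsigned 8 - 54: borrow occurs
  8 < 54, so CF = 1
CF = 1

1


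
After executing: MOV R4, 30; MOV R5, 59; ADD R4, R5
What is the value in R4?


Register state trace:
  MOV R4, 30  → R4 = 30
  MOV R5, 59  → R5 = 59
  ADD R4, R5  → R4 = 30 + 59 = 89
Final: R4 = 89

89


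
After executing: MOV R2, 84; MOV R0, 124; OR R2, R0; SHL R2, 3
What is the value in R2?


Register state trace:
  MOV R2, 84  → R2 = 84 (0b01010100)
  MOV R0, 124  → R0 = 124 (0b01111100)
  OR R2, R0  → R2 = 84 OR 124 = 124 (0b01111100)
  SHL R2, 3  → R2 = 124 << 3 = 992
Final: R2 = 992

992


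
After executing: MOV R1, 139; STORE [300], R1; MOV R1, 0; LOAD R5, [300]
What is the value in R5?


Register and memory trace:
  MOV R1, 139  → R1 = 139
  STORE [300], R1  → mem[300] = 139
  MOV R1, 0  → R1 = 0
  LOAD R5, [300]  → R5 = mem[300] = 139
Final: R5 = 139

139


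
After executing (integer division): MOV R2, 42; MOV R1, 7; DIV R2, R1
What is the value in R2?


Register state trace:
  MOV R2, 42  → R2 = 42
  MOV R1, 7  → R1 = 7
  DIV R2, R1  → R2 = 42 // 7 = 6
Final: R2 = 6

6


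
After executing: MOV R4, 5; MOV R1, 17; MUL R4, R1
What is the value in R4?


Register state trace:
  MOV R4, 5  → R4 = 5
  MOV R1, 17  → R1 = 17
  MUL R4, R1  → R4 = 5 * 17 = 85
Final: R4 = 85

85


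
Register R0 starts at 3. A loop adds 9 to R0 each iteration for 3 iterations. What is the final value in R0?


Starting value: R0 = 3
  Iter 1: R0 = 3 + 9 = 12
  Iter 2: R0 = 12 + 9 = 21
  Iter 3: R0 = 21 + 9 = 30
Final: R0 = 30

30


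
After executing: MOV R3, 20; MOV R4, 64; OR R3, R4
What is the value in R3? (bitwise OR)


Register state trace:
  MOV R3, 20  → R3 = 20 (0b00010100)
  MOV R4, 64  → R4 = 64 (0b01000000)
  OR R3, R4   → R3 = 20 OR 64 = 84 (0b01010100)
Final: R3 = 84

84


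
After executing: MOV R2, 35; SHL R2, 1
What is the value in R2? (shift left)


Register state trace:
  MOV R2, 35  → R2 = 35
  SHL R2, 1  → R2 = 35 << 1 = 35 * 2^1 = 70
Final: R2 = 70

70


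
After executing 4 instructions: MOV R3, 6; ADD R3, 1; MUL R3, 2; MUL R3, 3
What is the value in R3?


Register state trace:
  MOV R3, 6  → R3 = 6
  ADD R3, 1  → R3 = 6 + 1 = 7
  MUL R3, 2  → R3 = 7 * 2 = 14
  MUL R3, 3  → R3 = 14 * 3 = 42
Final: R3 = 42

42


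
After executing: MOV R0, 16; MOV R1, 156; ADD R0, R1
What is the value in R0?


Register state trace:
  MOV R0, 16  → R0 = 16
  MOV R1, 156  → R1 = 156
  ADD R0, R1  → R0 = 16 + 156 = 172
Final: R0 = 172

172


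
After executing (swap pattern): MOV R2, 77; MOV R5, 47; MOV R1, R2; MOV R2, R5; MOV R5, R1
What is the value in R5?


Register state trace (swap pattern):
  MOV R2, 77  → R2 = 77
  MOV R5, 47  → R5 = 47
  MOV R1, R2  → R1 = 77  (save R2)
  MOV R2, R5  → R2 = 47  (R2 gets R5's value)
  MOV R5, R1  → R5 = 77  (R5 gets saved value)
Final: R5 = 77

77


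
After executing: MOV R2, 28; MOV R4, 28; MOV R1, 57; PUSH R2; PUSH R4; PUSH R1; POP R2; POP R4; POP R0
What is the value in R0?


Stack trace (top is rightmost):
  MOV R2, 28  → R2 = 28
  MOV R4, 28  → R4 = 28
  MOV R1, 57  → R1 = 57
  PUSH R2  → stack: [28]
  PUSH R4  → stack: [28, 28]
  PUSH R1  → stack: [28, 28, 57]
  POP R2  → R2 = 57, stack: [28, 28]
  POP R4  → R4 = 28, stack: [28]
  POP R0  → R0 = 28, stack: []
Final: R0 = 28

28


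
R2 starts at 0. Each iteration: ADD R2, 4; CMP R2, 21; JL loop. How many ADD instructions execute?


Loop trace (R2 starts at 0, target 21, step 4):
  ADD #1: R2 = 0 + 4 = 4  → 4 < 21, loop
  ADD #2: R2 = 4 + 4 = 8  → 8 < 21, loop
  ADD #3: R2 = 8 + 4 = 12  → 12 < 21, loop
  ADD #4: R2 = 12 + 4 = 16  → 16 < 21, loop
  ADD #5: R2 = 16 + 4 = 20  → 20 < 21, loop
  ADD #6: R2 = 20 + 4 = 24  → 24 >= 21, exit
Total ADD instructions: 6

6


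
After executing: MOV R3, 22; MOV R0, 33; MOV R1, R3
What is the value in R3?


Register state trace:
  MOV R3, 22  → R3 = 22
  MOV R0, 33  → R0 = 33
  MOV R1, R3  → R1 = 22
Final: R3 = 22

22


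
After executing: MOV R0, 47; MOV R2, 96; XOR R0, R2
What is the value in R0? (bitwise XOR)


Register state trace:
  MOV R0, 47  → R0 = 47 (0b00101111)
  MOV R2, 96  → R2 = 96 (0b01100000)
  XOR R0, R2  → R0 = 47 XOR 96 = 79 (0b01001111)
Final: R0 = 79

79


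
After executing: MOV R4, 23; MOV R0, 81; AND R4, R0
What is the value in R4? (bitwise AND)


Register state trace:
  MOV R4, 23  → R4 = 23 (0b00010111)
  MOV R0, 81  → R0 = 81 (0b01010001)
  AND R4, R0  → R4 = 23 AND 81 = 17 (0b00010001)
Final: R4 = 17

17


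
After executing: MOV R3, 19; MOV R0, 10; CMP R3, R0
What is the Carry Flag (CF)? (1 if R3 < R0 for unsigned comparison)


Register state trace:
  MOV R3, 19  → R3 = 19
  MOV R0, 10  → R0 = 10
  CMP R3, R0  → unsigned 19 - 10: no borrow
  19 >= 10, so CF = 0
CF = 0

0


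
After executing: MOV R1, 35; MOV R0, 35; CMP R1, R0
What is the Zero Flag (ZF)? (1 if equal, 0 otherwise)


Register state trace:
  MOV R1, 35  → R1 = 35
  MOV R0, 35  → R0 = 35
  CMP R1, R0  → computes 35 - 35 = 0
  Result is zero, so values are equal
ZF = 1

1


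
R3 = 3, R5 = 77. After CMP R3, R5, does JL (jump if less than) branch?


Trace:
  R3 = 3, R5 = 77
  CMP R3, R5  → compares 3 vs 77
  JL checks: is 3 less than 77?
  3 < 77, so condition is true
Branch taken: Yes

Yes


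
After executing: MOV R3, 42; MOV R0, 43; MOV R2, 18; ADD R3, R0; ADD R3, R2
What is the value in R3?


Register state trace:
  MOV R3, 42  → R3 = 42
  MOV R0, 43  → R0 = 43
  MOV R2, 18  → R2 = 18
  ADD R3, R0  → R3 = 42 + 43 = 85
  ADD R3, R2  → R3 = 85 + 18 = 103
Final: R3 = 103

103


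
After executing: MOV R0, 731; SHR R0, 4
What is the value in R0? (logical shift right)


Register state trace:
  MOV R0, 731  → R0 = 731
  SHR R0, 4  → R0 = 731 >> 4 = 731 // 2^4 = 45
Final: R0 = 45

45


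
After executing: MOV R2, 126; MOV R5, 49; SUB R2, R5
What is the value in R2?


Register state trace:
  MOV R2, 126  → R2 = 126
  MOV R5, 49  → R5 = 49
  SUB R2, R5  → R2 = 126 - 49 = 77
Final: R2 = 77

77


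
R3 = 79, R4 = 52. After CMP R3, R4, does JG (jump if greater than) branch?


Trace:
  R3 = 79, R4 = 52
  CMP R3, R4  → compares 79 vs 52
  JG checks: is 79 greater than 52?
  79 > 52, so condition is true
Branch taken: Yes

Yes


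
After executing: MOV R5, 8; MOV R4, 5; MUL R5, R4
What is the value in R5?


Register state trace:
  MOV R5, 8  → R5 = 8
  MOV R4, 5  → R4 = 5
  MUL R5, R4  → R5 = 8 * 5 = 40
Final: R5 = 40

40


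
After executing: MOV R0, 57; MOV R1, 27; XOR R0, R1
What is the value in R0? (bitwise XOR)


Register state trace:
  MOV R0, 57  → R0 = 57 (0b00111001)
  MOV R1, 27  → R1 = 27 (0b00011011)
  XOR R0, R1  → R0 = 57 XOR 27 = 34 (0b00100010)
Final: R0 = 34

34


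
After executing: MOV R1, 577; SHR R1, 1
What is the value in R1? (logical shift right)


Register state trace:
  MOV R1, 577  → R1 = 577
  SHR R1, 1  → R1 = 577 >> 1 = 577 // 2^1 = 288
Final: R1 = 288

288


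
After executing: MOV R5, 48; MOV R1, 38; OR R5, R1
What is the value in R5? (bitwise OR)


Register state trace:
  MOV R5, 48  → R5 = 48 (0b00110000)
  MOV R1, 38  → R1 = 38 (0b00100110)
  OR R5, R1   → R5 = 48 OR 38 = 54 (0b00110110)
Final: R5 = 54

54


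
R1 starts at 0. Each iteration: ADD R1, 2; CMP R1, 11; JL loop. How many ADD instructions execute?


Loop trace (R1 starts at 0, target 11, step 2):
  ADD #1: R1 = 0 + 2 = 2  → 2 < 11, loop
  ADD #2: R1 = 2 + 2 = 4  → 4 < 11, loop
  ADD #3: R1 = 4 + 2 = 6  → 6 < 11, loop
  ADD #4: R1 = 6 + 2 = 8  → 8 < 11, loop
  ADD #5: R1 = 8 + 2 = 10  → 10 < 11, loop
  ADD #6: R1 = 10 + 2 = 12  → 12 >= 11, exit
Total ADD instructions: 6

6


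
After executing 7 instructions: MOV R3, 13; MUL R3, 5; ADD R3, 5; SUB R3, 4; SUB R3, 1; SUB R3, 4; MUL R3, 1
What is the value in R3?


Register state trace:
  MOV R3, 13  → R3 = 13
  MUL R3, 5  → R3 = 13 * 5 = 65
  ADD R3, 5  → R3 = 65 + 5 = 70
  SUB R3, 4  → R3 = 70 - 4 = 66
  SUB R3, 1  → R3 = 66 - 1 = 65
  SUB R3, 4  → R3 = 65 - 4 = 61
  MUL R3, 1  → R3 = 61 * 1 = 61
Final: R3 = 61

61


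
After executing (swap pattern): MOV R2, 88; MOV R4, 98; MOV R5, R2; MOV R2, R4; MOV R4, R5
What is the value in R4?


Register state trace (swap pattern):
  MOV R2, 88  → R2 = 88
  MOV R4, 98  → R4 = 98
  MOV R5, R2  → R5 = 88  (save R2)
  MOV R2, R4  → R2 = 98  (R2 gets R4's value)
  MOV R4, R5  → R4 = 88  (R4 gets saved value)
Final: R4 = 88

88


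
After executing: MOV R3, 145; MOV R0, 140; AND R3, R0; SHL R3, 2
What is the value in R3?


Register state trace:
  MOV R3, 145  → R3 = 145 (0b10010001)
  MOV R0, 140  → R0 = 140 (0b10001100)
  AND R3, R0  → R3 = 145 AND 140 = 128 (0b10000000)
  SHL R3, 2  → R3 = 128 << 2 = 512
Final: R3 = 512

512


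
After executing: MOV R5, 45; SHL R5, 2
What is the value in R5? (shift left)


Register state trace:
  MOV R5, 45  → R5 = 45
  SHL R5, 2  → R5 = 45 << 2 = 45 * 2^2 = 180
Final: R5 = 180

180


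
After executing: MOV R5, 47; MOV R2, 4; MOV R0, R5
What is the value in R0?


Register state trace:
  MOV R5, 47  → R5 = 47
  MOV R2, 4  → R2 = 4
  MOV R0, R5  → R0 = 47
Final: R0 = 47

47


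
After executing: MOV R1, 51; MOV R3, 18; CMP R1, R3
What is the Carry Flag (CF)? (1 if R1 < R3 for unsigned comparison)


Register state trace:
  MOV R1, 51  → R1 = 51
  MOV R3, 18  → R3 = 18
  CMP R1, R3  → unsigned 51 - 18: no borrow
  51 >= 18, so CF = 0
CF = 0

0


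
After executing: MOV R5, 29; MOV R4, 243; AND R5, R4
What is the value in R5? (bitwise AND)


Register state trace:
  MOV R5, 29  → R5 = 29 (0b00011101)
  MOV R4, 243  → R4 = 243 (0b11110011)
  AND R5, R4  → R5 = 29 AND 243 = 17 (0b00010001)
Final: R5 = 17

17


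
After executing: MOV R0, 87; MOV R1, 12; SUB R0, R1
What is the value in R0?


Register state trace:
  MOV R0, 87  → R0 = 87
  MOV R1, 12  → R1 = 12
  SUB R0, R1  → R0 = 87 - 12 = 75
Final: R0 = 75

75


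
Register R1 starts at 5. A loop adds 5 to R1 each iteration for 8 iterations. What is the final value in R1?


Starting value: R1 = 5
  Iter 1: R1 = 5 + 5 = 10
  Iter 2: R1 = 10 + 5 = 15
  Iter 3: R1 = 15 + 5 = 20
  Iter 4: R1 = 20 + 5 = 25
  Iter 5: R1 = 25 + 5 = 30
  Iter 6: R1 = 30 + 5 = 35
  Iter 7: R1 = 35 + 5 = 40
  Iter 8: R1 = 40 + 5 = 45
Final: R1 = 45

45


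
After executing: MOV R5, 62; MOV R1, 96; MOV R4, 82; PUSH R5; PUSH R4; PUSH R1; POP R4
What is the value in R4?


Stack trace (top is rightmost):
  MOV R5, 62  → R5 = 62
  MOV R1, 96  → R1 = 96
  MOV R4, 82  → R4 = 82
  PUSH R5  → stack: [62]
  PUSH R4  → stack: [62, 82]
  PUSH R1  → stack: [62, 82, 96]
  POP R4  → R4 = 96, stack: [62, 82]
Final: R4 = 96

96


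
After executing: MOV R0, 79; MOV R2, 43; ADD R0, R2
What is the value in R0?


Register state trace:
  MOV R0, 79  → R0 = 79
  MOV R2, 43  → R2 = 43
  ADD R0, R2  → R0 = 79 + 43 = 122
Final: R0 = 122

122


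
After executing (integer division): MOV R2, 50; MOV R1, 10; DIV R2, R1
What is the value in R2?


Register state trace:
  MOV R2, 50  → R2 = 50
  MOV R1, 10  → R1 = 10
  DIV R2, R1  → R2 = 50 // 10 = 5
Final: R2 = 5

5


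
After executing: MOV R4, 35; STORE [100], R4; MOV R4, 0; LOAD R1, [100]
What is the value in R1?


Register and memory trace:
  MOV R4, 35  → R4 = 35
  STORE [100], R4  → mem[100] = 35
  MOV R4, 0  → R4 = 0
  LOAD R1, [100]  → R1 = mem[100] = 35
Final: R1 = 35

35


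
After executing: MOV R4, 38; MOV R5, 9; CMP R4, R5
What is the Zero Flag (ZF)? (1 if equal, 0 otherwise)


Register state trace:
  MOV R4, 38  → R4 = 38
  MOV R5, 9  → R5 = 9
  CMP R4, R5  → computes 38 - 9 = 29
  Result is nonzero, so values are not equal
ZF = 0

0


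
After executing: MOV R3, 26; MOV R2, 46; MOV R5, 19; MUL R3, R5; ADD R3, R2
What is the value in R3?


Register state trace:
  MOV R3, 26  → R3 = 26
  MOV R2, 46  → R2 = 46
  MOV R5, 19  → R5 = 19
  MUL R3, R5  → R3 = 26 * 19 = 494
  ADD R3, R2  → R3 = 494 + 46 = 540
Final: R3 = 540

540


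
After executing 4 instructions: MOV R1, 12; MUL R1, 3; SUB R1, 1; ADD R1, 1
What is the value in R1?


Register state trace:
  MOV R1, 12  → R1 = 12
  MUL R1, 3  → R1 = 12 * 3 = 36
  SUB R1, 1  → R1 = 36 - 1 = 35
  ADD R1, 1  → R1 = 35 + 1 = 36
Final: R1 = 36

36


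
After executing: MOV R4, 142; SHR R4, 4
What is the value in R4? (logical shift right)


Register state trace:
  MOV R4, 142  → R4 = 142
  SHR R4, 4  → R4 = 142 >> 4 = 142 // 2^4 = 8
Final: R4 = 8

8


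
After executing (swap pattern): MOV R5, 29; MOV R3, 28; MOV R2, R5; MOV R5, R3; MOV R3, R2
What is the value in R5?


Register state trace (swap pattern):
  MOV R5, 29  → R5 = 29
  MOV R3, 28  → R3 = 28
  MOV R2, R5  → R2 = 29  (save R5)
  MOV R5, R3  → R5 = 28  (R5 gets R3's value)
  MOV R3, R2  → R3 = 29  (R3 gets saved value)
Final: R5 = 28

28


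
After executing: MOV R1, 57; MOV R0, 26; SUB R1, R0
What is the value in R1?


Register state trace:
  MOV R1, 57  → R1 = 57
  MOV R0, 26  → R0 = 26
  SUB R1, R0  → R1 = 57 - 26 = 31
Final: R1 = 31

31


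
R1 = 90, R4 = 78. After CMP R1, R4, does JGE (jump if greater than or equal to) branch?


Trace:
  R1 = 90, R4 = 78
  CMP R1, R4  → compares 90 vs 78
  JGE checks: is 90 greater than or equal to 78?
  90 > 78, so condition is true
Branch taken: Yes

Yes


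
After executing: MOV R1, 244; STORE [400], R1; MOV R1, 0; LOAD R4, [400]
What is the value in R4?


Register and memory trace:
  MOV R1, 244  → R1 = 244
  STORE [400], R1  → mem[400] = 244
  MOV R1, 0  → R1 = 0
  LOAD R4, [400]  → R4 = mem[400] = 244
Final: R4 = 244

244


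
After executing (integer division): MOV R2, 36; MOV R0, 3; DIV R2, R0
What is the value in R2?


Register state trace:
  MOV R2, 36  → R2 = 36
  MOV R0, 3  → R0 = 3
  DIV R2, R0  → R2 = 36 // 3 = 12
Final: R2 = 12

12


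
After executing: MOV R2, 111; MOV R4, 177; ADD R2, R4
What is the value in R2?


Register state trace:
  MOV R2, 111  → R2 = 111
  MOV R4, 177  → R4 = 177
  ADD R2, R4  → R2 = 111 + 177 = 288
Final: R2 = 288

288


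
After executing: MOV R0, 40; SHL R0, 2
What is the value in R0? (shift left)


Register state trace:
  MOV R0, 40  → R0 = 40
  SHL R0, 2  → R0 = 40 << 2 = 40 * 2^2 = 160
Final: R0 = 160

160


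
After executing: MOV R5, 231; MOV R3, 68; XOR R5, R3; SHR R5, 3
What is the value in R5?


Register state trace:
  MOV R5, 231  → R5 = 231 (0b11100111)
  MOV R3, 68  → R3 = 68 (0b01000100)
  XOR R5, R3  → R5 = 231 XOR 68 = 163 (0b10100011)
  SHR R5, 3  → R5 = 163 >> 3 = 20
Final: R5 = 20

20


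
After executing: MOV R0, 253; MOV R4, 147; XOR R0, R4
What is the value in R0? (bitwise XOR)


Register state trace:
  MOV R0, 253  → R0 = 253 (0b11111101)
  MOV R4, 147  → R4 = 147 (0b10010011)
  XOR R0, R4  → R0 = 253 XOR 147 = 110 (0b01101110)
Final: R0 = 110

110


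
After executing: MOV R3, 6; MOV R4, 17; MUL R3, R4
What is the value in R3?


Register state trace:
  MOV R3, 6  → R3 = 6
  MOV R4, 17  → R4 = 17
  MUL R3, R4  → R3 = 6 * 17 = 102
Final: R3 = 102

102


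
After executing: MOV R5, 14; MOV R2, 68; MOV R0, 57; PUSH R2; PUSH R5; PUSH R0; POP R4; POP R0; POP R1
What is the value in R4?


Stack trace (top is rightmost):
  MOV R5, 14  → R5 = 14
  MOV R2, 68  → R2 = 68
  MOV R0, 57  → R0 = 57
  PUSH R2  → stack: [68]
  PUSH R5  → stack: [68, 14]
  PUSH R0  → stack: [68, 14, 57]
  POP R4  → R4 = 57, stack: [68, 14]
  POP R0  → R0 = 14, stack: [68]
  POP R1  → R1 = 68, stack: []
Final: R4 = 57

57


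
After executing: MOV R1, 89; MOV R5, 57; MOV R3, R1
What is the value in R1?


Register state trace:
  MOV R1, 89  → R1 = 89
  MOV R5, 57  → R5 = 57
  MOV R3, R1  → R3 = 89
Final: R1 = 89

89


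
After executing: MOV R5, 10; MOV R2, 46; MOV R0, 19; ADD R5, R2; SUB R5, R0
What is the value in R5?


Register state trace:
  MOV R5, 10  → R5 = 10
  MOV R2, 46  → R2 = 46
  MOV R0, 19  → R0 = 19
  ADD R5, R2  → R5 = 10 + 46 = 56
  SUB R5, R0  → R5 = 56 - 19 = 37
Final: R5 = 37

37


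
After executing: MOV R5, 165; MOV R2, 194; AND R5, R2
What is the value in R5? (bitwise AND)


Register state trace:
  MOV R5, 165  → R5 = 165 (0b10100101)
  MOV R2, 194  → R2 = 194 (0b11000010)
  AND R5, R2  → R5 = 165 AND 194 = 128 (0b10000000)
Final: R5 = 128

128


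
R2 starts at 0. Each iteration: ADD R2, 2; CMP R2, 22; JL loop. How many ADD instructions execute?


Loop trace (R2 starts at 0, target 22, step 2):
  ADD #1: R2 = 0 + 2 = 2  → 2 < 22, loop
  ADD #2: R2 = 2 + 2 = 4  → 4 < 22, loop
  ADD #3: R2 = 4 + 2 = 6  → 6 < 22, loop
  ADD #4: R2 = 6 + 2 = 8  → 8 < 22, loop
  ADD #5: R2 = 8 + 2 = 10  → 10 < 22, loop
  ADD #6: R2 = 10 + 2 = 12  → 12 < 22, loop
  ADD #7: R2 = 12 + 2 = 14  → 14 < 22, loop
  ADD #8: R2 = 14 + 2 = 16  → 16 < 22, loop
  ADD #9: R2 = 16 + 2 = 18  → 18 < 22, loop
  ADD #10: R2 = 18 + 2 = 20  → 20 < 22, loop
  ADD #11: R2 = 20 + 2 = 22  → 22 >= 22, exit
Total ADD instructions: 11

11


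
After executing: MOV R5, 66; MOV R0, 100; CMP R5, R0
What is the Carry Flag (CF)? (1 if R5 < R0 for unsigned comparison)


Register state trace:
  MOV R5, 66  → R5 = 66
  MOV R0, 100  → R0 = 100
  CMP R5, R0  → unsigned 66 - 100: borrow occurs
  66 < 100, so CF = 1
CF = 1

1


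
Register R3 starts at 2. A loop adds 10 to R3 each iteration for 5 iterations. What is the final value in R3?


Starting value: R3 = 2
  Iter 1: R3 = 2 + 10 = 12
  Iter 2: R3 = 12 + 10 = 22
  Iter 3: R3 = 22 + 10 = 32
  Iter 4: R3 = 32 + 10 = 42
  Iter 5: R3 = 42 + 10 = 52
Final: R3 = 52

52


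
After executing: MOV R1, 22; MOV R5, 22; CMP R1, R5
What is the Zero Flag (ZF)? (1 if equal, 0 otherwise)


Register state trace:
  MOV R1, 22  → R1 = 22
  MOV R5, 22  → R5 = 22
  CMP R1, R5  → computes 22 - 22 = 0
  Result is zero, so values are equal
ZF = 1

1


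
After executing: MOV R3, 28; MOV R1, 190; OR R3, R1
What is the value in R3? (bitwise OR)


Register state trace:
  MOV R3, 28  → R3 = 28 (0b00011100)
  MOV R1, 190  → R1 = 190 (0b10111110)
  OR R3, R1   → R3 = 28 OR 190 = 190 (0b10111110)
Final: R3 = 190

190


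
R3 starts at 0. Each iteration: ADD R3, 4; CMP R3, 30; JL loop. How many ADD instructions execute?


Loop trace (R3 starts at 0, target 30, step 4):
  ADD #1: R3 = 0 + 4 = 4  → 4 < 30, loop
  ADD #2: R3 = 4 + 4 = 8  → 8 < 30, loop
  ADD #3: R3 = 8 + 4 = 12  → 12 < 30, loop
  ADD #4: R3 = 12 + 4 = 16  → 16 < 30, loop
  ADD #5: R3 = 16 + 4 = 20  → 20 < 30, loop
  ADD #6: R3 = 20 + 4 = 24  → 24 < 30, loop
  ADD #7: R3 = 24 + 4 = 28  → 28 < 30, loop
  ADD #8: R3 = 28 + 4 = 32  → 32 >= 30, exit
Total ADD instructions: 8

8


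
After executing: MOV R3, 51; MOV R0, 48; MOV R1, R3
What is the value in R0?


Register state trace:
  MOV R3, 51  → R3 = 51
  MOV R0, 48  → R0 = 48
  MOV R1, R3  → R1 = 51
Final: R0 = 48

48


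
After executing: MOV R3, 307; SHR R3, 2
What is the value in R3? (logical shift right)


Register state trace:
  MOV R3, 307  → R3 = 307
  SHR R3, 2  → R3 = 307 >> 2 = 307 // 2^2 = 76
Final: R3 = 76

76


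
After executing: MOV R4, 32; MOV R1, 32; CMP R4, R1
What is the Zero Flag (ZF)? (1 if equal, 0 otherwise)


Register state trace:
  MOV R4, 32  → R4 = 32
  MOV R1, 32  → R1 = 32
  CMP R4, R1  → computes 32 - 32 = 0
  Result is zero, so values are equal
ZF = 1

1


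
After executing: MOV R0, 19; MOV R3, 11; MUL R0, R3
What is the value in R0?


Register state trace:
  MOV R0, 19  → R0 = 19
  MOV R3, 11  → R3 = 11
  MUL R0, R3  → R0 = 19 * 11 = 209
Final: R0 = 209

209


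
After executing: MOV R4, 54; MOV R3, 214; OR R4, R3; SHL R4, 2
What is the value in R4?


Register state trace:
  MOV R4, 54  → R4 = 54 (0b00110110)
  MOV R3, 214  → R3 = 214 (0b11010110)
  OR R4, R3  → R4 = 54 OR 214 = 246 (0b11110110)
  SHL R4, 2  → R4 = 246 << 2 = 984
Final: R4 = 984

984


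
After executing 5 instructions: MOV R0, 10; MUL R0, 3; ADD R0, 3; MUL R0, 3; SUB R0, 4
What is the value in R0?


Register state trace:
  MOV R0, 10  → R0 = 10
  MUL R0, 3  → R0 = 10 * 3 = 30
  ADD R0, 3  → R0 = 30 + 3 = 33
  MUL R0, 3  → R0 = 33 * 3 = 99
  SUB R0, 4  → R0 = 99 - 4 = 95
Final: R0 = 95

95


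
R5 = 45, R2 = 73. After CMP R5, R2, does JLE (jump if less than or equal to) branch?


Trace:
  R5 = 45, R2 = 73
  CMP R5, R2  → compares 45 vs 73
  JLE checks: is 45 less than or equal to 73?
  45 < 73, so condition is true
Branch taken: Yes

Yes


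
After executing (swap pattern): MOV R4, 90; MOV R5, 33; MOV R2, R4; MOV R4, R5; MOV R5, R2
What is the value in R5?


Register state trace (swap pattern):
  MOV R4, 90  → R4 = 90
  MOV R5, 33  → R5 = 33
  MOV R2, R4  → R2 = 90  (save R4)
  MOV R4, R5  → R4 = 33  (R4 gets R5's value)
  MOV R5, R2  → R5 = 90  (R5 gets saved value)
Final: R5 = 90

90


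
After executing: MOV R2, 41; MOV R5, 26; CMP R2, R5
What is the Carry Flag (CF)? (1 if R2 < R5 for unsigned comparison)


Register state trace:
  MOV R2, 41  → R2 = 41
  MOV R5, 26  → R5 = 26
  CMP R2, R5  → unsigned 41 - 26: no borrow
  41 >= 26, so CF = 0
CF = 0

0


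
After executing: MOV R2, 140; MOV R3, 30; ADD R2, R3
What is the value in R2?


Register state trace:
  MOV R2, 140  → R2 = 140
  MOV R3, 30  → R3 = 30
  ADD R2, R3  → R2 = 140 + 30 = 170
Final: R2 = 170

170


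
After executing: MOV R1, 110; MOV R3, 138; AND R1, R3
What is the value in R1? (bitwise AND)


Register state trace:
  MOV R1, 110  → R1 = 110 (0b01101110)
  MOV R3, 138  → R3 = 138 (0b10001010)
  AND R1, R3  → R1 = 110 AND 138 = 10 (0b00001010)
Final: R1 = 10

10


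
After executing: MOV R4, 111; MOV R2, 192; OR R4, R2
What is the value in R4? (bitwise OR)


Register state trace:
  MOV R4, 111  → R4 = 111 (0b01101111)
  MOV R2, 192  → R2 = 192 (0b11000000)
  OR R4, R2   → R4 = 111 OR 192 = 239 (0b11101111)
Final: R4 = 239

239


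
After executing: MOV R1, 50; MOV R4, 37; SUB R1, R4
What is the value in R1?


Register state trace:
  MOV R1, 50  → R1 = 50
  MOV R4, 37  → R4 = 37
  SUB R1, R4  → R1 = 50 - 37 = 13
Final: R1 = 13

13


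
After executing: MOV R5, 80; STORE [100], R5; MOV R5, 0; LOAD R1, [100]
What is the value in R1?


Register and memory trace:
  MOV R5, 80  → R5 = 80
  STORE [100], R5  → mem[100] = 80
  MOV R5, 0  → R5 = 0
  LOAD R1, [100]  → R1 = mem[100] = 80
Final: R1 = 80

80


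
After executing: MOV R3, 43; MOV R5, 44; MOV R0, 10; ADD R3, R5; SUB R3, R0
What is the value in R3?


Register state trace:
  MOV R3, 43  → R3 = 43
  MOV R5, 44  → R5 = 44
  MOV R0, 10  → R0 = 10
  ADD R3, R5  → R3 = 43 + 44 = 87
  SUB R3, R0  → R3 = 87 - 10 = 77
Final: R3 = 77

77


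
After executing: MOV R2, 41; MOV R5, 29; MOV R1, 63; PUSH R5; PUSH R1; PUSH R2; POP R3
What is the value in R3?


Stack trace (top is rightmost):
  MOV R2, 41  → R2 = 41
  MOV R5, 29  → R5 = 29
  MOV R1, 63  → R1 = 63
  PUSH R5  → stack: [29]
  PUSH R1  → stack: [29, 63]
  PUSH R2  → stack: [29, 63, 41]
  POP R3  → R3 = 41, stack: [29, 63]
Final: R3 = 41

41


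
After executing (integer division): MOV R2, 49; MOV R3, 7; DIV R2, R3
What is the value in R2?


Register state trace:
  MOV R2, 49  → R2 = 49
  MOV R3, 7  → R3 = 7
  DIV R2, R3  → R2 = 49 // 7 = 7
Final: R2 = 7

7


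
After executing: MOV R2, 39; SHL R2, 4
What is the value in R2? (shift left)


Register state trace:
  MOV R2, 39  → R2 = 39
  SHL R2, 4  → R2 = 39 << 4 = 39 * 2^4 = 624
Final: R2 = 624

624


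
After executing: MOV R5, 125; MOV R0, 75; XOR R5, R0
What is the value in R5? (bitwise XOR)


Register state trace:
  MOV R5, 125  → R5 = 125 (0b01111101)
  MOV R0, 75  → R0 = 75 (0b01001011)
  XOR R5, R0  → R5 = 125 XOR 75 = 54 (0b00110110)
Final: R5 = 54

54


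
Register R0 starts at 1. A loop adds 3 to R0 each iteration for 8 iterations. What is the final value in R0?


Starting value: R0 = 1
  Iter 1: R0 = 1 + 3 = 4
  Iter 2: R0 = 4 + 3 = 7
  Iter 3: R0 = 7 + 3 = 10
  Iter 4: R0 = 10 + 3 = 13
  Iter 5: R0 = 13 + 3 = 16
  Iter 6: R0 = 16 + 3 = 19
  Iter 7: R0 = 19 + 3 = 22
  Iter 8: R0 = 22 + 3 = 25
Final: R0 = 25

25


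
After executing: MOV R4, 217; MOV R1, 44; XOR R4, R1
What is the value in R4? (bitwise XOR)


Register state trace:
  MOV R4, 217  → R4 = 217 (0b11011001)
  MOV R1, 44  → R1 = 44 (0b00101100)
  XOR R4, R1  → R4 = 217 XOR 44 = 245 (0b11110101)
Final: R4 = 245

245


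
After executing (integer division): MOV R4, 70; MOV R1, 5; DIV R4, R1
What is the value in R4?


Register state trace:
  MOV R4, 70  → R4 = 70
  MOV R1, 5  → R1 = 5
  DIV R4, R1  → R4 = 70 // 5 = 14
Final: R4 = 14

14


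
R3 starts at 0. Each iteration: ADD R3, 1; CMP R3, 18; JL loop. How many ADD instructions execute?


Loop trace (R3 starts at 0, target 18, step 1):
  ADD #1: R3 = 0 + 1 = 1  → 1 < 18, loop
  ADD #2: R3 = 1 + 1 = 2  → 2 < 18, loop
  ADD #3: R3 = 2 + 1 = 3  → 3 < 18, loop
  ADD #4: R3 = 3 + 1 = 4  → 4 < 18, loop
  ADD #5: R3 = 4 + 1 = 5  → 5 < 18, loop
  ADD #6: R3 = 5 + 1 = 6  → 6 < 18, loop
  ADD #7: R3 = 6 + 1 = 7  → 7 < 18, loop
  ADD #8: R3 = 7 + 1 = 8  → 8 < 18, loop
  ADD #9: R3 = 8 + 1 = 9  → 9 < 18, loop
  ADD #10: R3 = 9 + 1 = 10  → 10 < 18, loop
  ADD #11: R3 = 10 + 1 = 11  → 11 < 18, loop
  ADD #12: R3 = 11 + 1 = 12  → 12 < 18, loop
  ADD #13: R3 = 12 + 1 = 13  → 13 < 18, loop
  ADD #14: R3 = 13 + 1 = 14  → 14 < 18, loop
  ADD #15: R3 = 14 + 1 = 15  → 15 < 18, loop
  ADD #16: R3 = 15 + 1 = 16  → 16 < 18, loop
  ADD #17: R3 = 16 + 1 = 17  → 17 < 18, loop
  ADD #18: R3 = 17 + 1 = 18  → 18 >= 18, exit
Total ADD instructions: 18

18


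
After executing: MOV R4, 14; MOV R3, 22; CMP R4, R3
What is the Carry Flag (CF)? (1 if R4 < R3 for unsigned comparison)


Register state trace:
  MOV R4, 14  → R4 = 14
  MOV R3, 22  → R3 = 22
  CMP R4, R3  → unsigned 14 - 22: borrow occurs
  14 < 22, so CF = 1
CF = 1

1


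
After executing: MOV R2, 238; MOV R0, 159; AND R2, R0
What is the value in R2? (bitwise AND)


Register state trace:
  MOV R2, 238  → R2 = 238 (0b11101110)
  MOV R0, 159  → R0 = 159 (0b10011111)
  AND R2, R0  → R2 = 238 AND 159 = 142 (0b10001110)
Final: R2 = 142

142


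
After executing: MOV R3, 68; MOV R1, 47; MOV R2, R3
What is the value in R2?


Register state trace:
  MOV R3, 68  → R3 = 68
  MOV R1, 47  → R1 = 47
  MOV R2, R3  → R2 = 68
Final: R2 = 68

68


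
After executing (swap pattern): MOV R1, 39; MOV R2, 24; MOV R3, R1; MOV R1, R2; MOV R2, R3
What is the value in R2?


Register state trace (swap pattern):
  MOV R1, 39  → R1 = 39
  MOV R2, 24  → R2 = 24
  MOV R3, R1  → R3 = 39  (save R1)
  MOV R1, R2  → R1 = 24  (R1 gets R2's value)
  MOV R2, R3  → R2 = 39  (R2 gets saved value)
Final: R2 = 39

39


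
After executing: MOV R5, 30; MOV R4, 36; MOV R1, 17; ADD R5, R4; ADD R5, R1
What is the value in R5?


Register state trace:
  MOV R5, 30  → R5 = 30
  MOV R4, 36  → R4 = 36
  MOV R1, 17  → R1 = 17
  ADD R5, R4  → R5 = 30 + 36 = 66
  ADD R5, R1  → R5 = 66 + 17 = 83
Final: R5 = 83

83


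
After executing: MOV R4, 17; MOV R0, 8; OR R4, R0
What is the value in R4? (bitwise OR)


Register state trace:
  MOV R4, 17  → R4 = 17 (0b00010001)
  MOV R0, 8  → R0 = 8 (0b00001000)
  OR R4, R0   → R4 = 17 OR 8 = 25 (0b00011001)
Final: R4 = 25

25


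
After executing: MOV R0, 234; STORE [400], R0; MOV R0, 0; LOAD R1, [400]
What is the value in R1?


Register and memory trace:
  MOV R0, 234  → R0 = 234
  STORE [400], R0  → mem[400] = 234
  MOV R0, 0  → R0 = 0
  LOAD R1, [400]  → R1 = mem[400] = 234
Final: R1 = 234

234


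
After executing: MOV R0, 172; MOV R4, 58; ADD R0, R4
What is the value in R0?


Register state trace:
  MOV R0, 172  → R0 = 172
  MOV R4, 58  → R4 = 58
  ADD R0, R4  → R0 = 172 + 58 = 230
Final: R0 = 230

230


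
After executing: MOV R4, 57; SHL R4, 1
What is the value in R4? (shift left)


Register state trace:
  MOV R4, 57  → R4 = 57
  SHL R4, 1  → R4 = 57 << 1 = 57 * 2^1 = 114
Final: R4 = 114

114


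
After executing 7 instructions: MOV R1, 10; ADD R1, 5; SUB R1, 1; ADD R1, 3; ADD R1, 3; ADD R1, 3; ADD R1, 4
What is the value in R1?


Register state trace:
  MOV R1, 10  → R1 = 10
  ADD R1, 5  → R1 = 10 + 5 = 15
  SUB R1, 1  → R1 = 15 - 1 = 14
  ADD R1, 3  → R1 = 14 + 3 = 17
  ADD R1, 3  → R1 = 17 + 3 = 20
  ADD R1, 3  → R1 = 20 + 3 = 23
  ADD R1, 4  → R1 = 23 + 4 = 27
Final: R1 = 27

27


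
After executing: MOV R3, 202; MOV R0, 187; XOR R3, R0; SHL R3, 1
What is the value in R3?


Register state trace:
  MOV R3, 202  → R3 = 202 (0b11001010)
  MOV R0, 187  → R0 = 187 (0b10111011)
  XOR R3, R0  → R3 = 202 XOR 187 = 113 (0b01110001)
  SHL R3, 1  → R3 = 113 << 1 = 226
Final: R3 = 226

226


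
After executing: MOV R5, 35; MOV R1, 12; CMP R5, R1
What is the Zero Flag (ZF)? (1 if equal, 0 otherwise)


Register state trace:
  MOV R5, 35  → R5 = 35
  MOV R1, 12  → R1 = 12
  CMP R5, R1  → computes 35 - 12 = 23
  Result is nonzero, so values are not equal
ZF = 0

0


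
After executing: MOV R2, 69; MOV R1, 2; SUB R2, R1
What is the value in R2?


Register state trace:
  MOV R2, 69  → R2 = 69
  MOV R1, 2  → R1 = 2
  SUB R2, R1  → R2 = 69 - 2 = 67
Final: R2 = 67

67


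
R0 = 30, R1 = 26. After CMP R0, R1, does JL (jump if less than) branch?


Trace:
  R0 = 30, R1 = 26
  CMP R0, R1  → compares 30 vs 26
  JL checks: is 30 less than 26?
  30 > 26, so condition is false
Branch taken: No

No


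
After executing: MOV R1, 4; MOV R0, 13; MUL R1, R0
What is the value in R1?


Register state trace:
  MOV R1, 4  → R1 = 4
  MOV R0, 13  → R0 = 13
  MUL R1, R0  → R1 = 4 * 13 = 52
Final: R1 = 52

52


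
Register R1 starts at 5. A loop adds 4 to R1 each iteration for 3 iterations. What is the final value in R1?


Starting value: R1 = 5
  Iter 1: R1 = 5 + 4 = 9
  Iter 2: R1 = 9 + 4 = 13
  Iter 3: R1 = 13 + 4 = 17
Final: R1 = 17

17


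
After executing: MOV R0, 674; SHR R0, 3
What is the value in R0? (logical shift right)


Register state trace:
  MOV R0, 674  → R0 = 674
  SHR R0, 3  → R0 = 674 >> 3 = 674 // 2^3 = 84
Final: R0 = 84

84


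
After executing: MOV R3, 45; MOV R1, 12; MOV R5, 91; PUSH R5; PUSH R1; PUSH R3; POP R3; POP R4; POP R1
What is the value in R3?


Stack trace (top is rightmost):
  MOV R3, 45  → R3 = 45
  MOV R1, 12  → R1 = 12
  MOV R5, 91  → R5 = 91
  PUSH R5  → stack: [91]
  PUSH R1  → stack: [91, 12]
  PUSH R3  → stack: [91, 12, 45]
  POP R3  → R3 = 45, stack: [91, 12]
  POP R4  → R4 = 12, stack: [91]
  POP R1  → R1 = 91, stack: []
Final: R3 = 45

45


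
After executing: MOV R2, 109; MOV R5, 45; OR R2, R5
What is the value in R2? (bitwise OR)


Register state trace:
  MOV R2, 109  → R2 = 109 (0b01101101)
  MOV R5, 45  → R5 = 45 (0b00101101)
  OR R2, R5   → R2 = 109 OR 45 = 109 (0b01101101)
Final: R2 = 109

109


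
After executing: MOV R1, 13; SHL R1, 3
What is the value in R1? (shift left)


Register state trace:
  MOV R1, 13  → R1 = 13
  SHL R1, 3  → R1 = 13 << 3 = 13 * 2^3 = 104
Final: R1 = 104

104


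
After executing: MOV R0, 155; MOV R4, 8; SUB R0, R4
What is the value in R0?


Register state trace:
  MOV R0, 155  → R0 = 155
  MOV R4, 8  → R4 = 8
  SUB R0, R4  → R0 = 155 - 8 = 147
Final: R0 = 147

147


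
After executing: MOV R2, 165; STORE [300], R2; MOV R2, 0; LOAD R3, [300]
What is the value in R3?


Register and memory trace:
  MOV R2, 165  → R2 = 165
  STORE [300], R2  → mem[300] = 165
  MOV R2, 0  → R2 = 0
  LOAD R3, [300]  → R3 = mem[300] = 165
Final: R3 = 165

165


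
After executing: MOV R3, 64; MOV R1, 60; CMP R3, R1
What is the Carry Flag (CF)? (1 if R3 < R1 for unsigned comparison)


Register state trace:
  MOV R3, 64  → R3 = 64
  MOV R1, 60  → R1 = 60
  CMP R3, R1  → unsigned 64 - 60: no borrow
  64 >= 60, so CF = 0
CF = 0

0


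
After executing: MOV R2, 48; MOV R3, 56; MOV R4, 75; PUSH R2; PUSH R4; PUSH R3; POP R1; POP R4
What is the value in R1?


Stack trace (top is rightmost):
  MOV R2, 48  → R2 = 48
  MOV R3, 56  → R3 = 56
  MOV R4, 75  → R4 = 75
  PUSH R2  → stack: [48]
  PUSH R4  → stack: [48, 75]
  PUSH R3  → stack: [48, 75, 56]
  POP R1  → R1 = 56, stack: [48, 75]
  POP R4  → R4 = 75, stack: [48]
Final: R1 = 56

56


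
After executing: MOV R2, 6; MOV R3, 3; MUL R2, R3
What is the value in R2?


Register state trace:
  MOV R2, 6  → R2 = 6
  MOV R3, 3  → R3 = 3
  MUL R2, R3  → R2 = 6 * 3 = 18
Final: R2 = 18

18


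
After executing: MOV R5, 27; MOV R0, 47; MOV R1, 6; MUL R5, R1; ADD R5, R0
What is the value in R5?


Register state trace:
  MOV R5, 27  → R5 = 27
  MOV R0, 47  → R0 = 47
  MOV R1, 6  → R1 = 6
  MUL R5, R1  → R5 = 27 * 6 = 162
  ADD R5, R0  → R5 = 162 + 47 = 209
Final: R5 = 209

209


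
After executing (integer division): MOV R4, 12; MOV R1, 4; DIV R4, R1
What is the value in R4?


Register state trace:
  MOV R4, 12  → R4 = 12
  MOV R1, 4  → R1 = 4
  DIV R4, R1  → R4 = 12 // 4 = 3
Final: R4 = 3

3


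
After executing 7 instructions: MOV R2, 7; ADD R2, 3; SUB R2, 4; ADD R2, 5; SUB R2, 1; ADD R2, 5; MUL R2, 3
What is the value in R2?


Register state trace:
  MOV R2, 7  → R2 = 7
  ADD R2, 3  → R2 = 7 + 3 = 10
  SUB R2, 4  → R2 = 10 - 4 = 6
  ADD R2, 5  → R2 = 6 + 5 = 11
  SUB R2, 1  → R2 = 11 - 1 = 10
  ADD R2, 5  → R2 = 10 + 5 = 15
  MUL R2, 3  → R2 = 15 * 3 = 45
Final: R2 = 45

45


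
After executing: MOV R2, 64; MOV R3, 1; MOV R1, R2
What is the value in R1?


Register state trace:
  MOV R2, 64  → R2 = 64
  MOV R3, 1  → R3 = 1
  MOV R1, R2  → R1 = 64
Final: R1 = 64

64


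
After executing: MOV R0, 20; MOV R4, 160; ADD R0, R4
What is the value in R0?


Register state trace:
  MOV R0, 20  → R0 = 20
  MOV R4, 160  → R4 = 160
  ADD R0, R4  → R0 = 20 + 160 = 180
Final: R0 = 180

180


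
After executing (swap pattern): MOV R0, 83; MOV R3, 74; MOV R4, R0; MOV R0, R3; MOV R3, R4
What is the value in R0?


Register state trace (swap pattern):
  MOV R0, 83  → R0 = 83
  MOV R3, 74  → R3 = 74
  MOV R4, R0  → R4 = 83  (save R0)
  MOV R0, R3  → R0 = 74  (R0 gets R3's value)
  MOV R3, R4  → R3 = 83  (R3 gets saved value)
Final: R0 = 74

74


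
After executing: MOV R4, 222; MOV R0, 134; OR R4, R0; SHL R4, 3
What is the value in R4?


Register state trace:
  MOV R4, 222  → R4 = 222 (0b11011110)
  MOV R0, 134  → R0 = 134 (0b10000110)
  OR R4, R0  → R4 = 222 OR 134 = 222 (0b11011110)
  SHL R4, 3  → R4 = 222 << 3 = 1776
Final: R4 = 1776

1776


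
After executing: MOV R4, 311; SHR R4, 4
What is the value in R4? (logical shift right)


Register state trace:
  MOV R4, 311  → R4 = 311
  SHR R4, 4  → R4 = 311 >> 4 = 311 // 2^4 = 19
Final: R4 = 19

19


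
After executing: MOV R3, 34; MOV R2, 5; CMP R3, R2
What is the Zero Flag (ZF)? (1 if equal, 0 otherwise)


Register state trace:
  MOV R3, 34  → R3 = 34
  MOV R2, 5  → R2 = 5
  CMP R3, R2  → computes 34 - 5 = 29
  Result is nonzero, so values are not equal
ZF = 0

0


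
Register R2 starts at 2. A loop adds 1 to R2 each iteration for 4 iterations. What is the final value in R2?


Starting value: R2 = 2
  Iter 1: R2 = 2 + 1 = 3
  Iter 2: R2 = 3 + 1 = 4
  Iter 3: R2 = 4 + 1 = 5
  Iter 4: R2 = 5 + 1 = 6
Final: R2 = 6

6


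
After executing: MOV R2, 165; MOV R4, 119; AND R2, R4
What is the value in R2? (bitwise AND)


Register state trace:
  MOV R2, 165  → R2 = 165 (0b10100101)
  MOV R4, 119  → R4 = 119 (0b01110111)
  AND R2, R4  → R2 = 165 AND 119 = 37 (0b00100101)
Final: R2 = 37

37


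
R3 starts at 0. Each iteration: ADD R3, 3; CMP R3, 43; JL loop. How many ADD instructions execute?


Loop trace (R3 starts at 0, target 43, step 3):
  ADD #1: R3 = 0 + 3 = 3  → 3 < 43, loop
  ADD #2: R3 = 3 + 3 = 6  → 6 < 43, loop
  ADD #3: R3 = 6 + 3 = 9  → 9 < 43, loop
  ADD #4: R3 = 9 + 3 = 12  → 12 < 43, loop
  ADD #5: R3 = 12 + 3 = 15  → 15 < 43, loop
  ADD #6: R3 = 15 + 3 = 18  → 18 < 43, loop
  ADD #7: R3 = 18 + 3 = 21  → 21 < 43, loop
  ADD #8: R3 = 21 + 3 = 24  → 24 < 43, loop
  ADD #9: R3 = 24 + 3 = 27  → 27 < 43, loop
  ADD #10: R3 = 27 + 3 = 30  → 30 < 43, loop
  ADD #11: R3 = 30 + 3 = 33  → 33 < 43, loop
  ADD #12: R3 = 33 + 3 = 36  → 36 < 43, loop
  ADD #13: R3 = 36 + 3 = 39  → 39 < 43, loop
  ADD #14: R3 = 39 + 3 = 42  → 42 < 43, loop
  ADD #15: R3 = 42 + 3 = 45  → 45 >= 43, exit
Total ADD instructions: 15

15


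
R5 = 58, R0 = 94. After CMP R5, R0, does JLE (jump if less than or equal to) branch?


Trace:
  R5 = 58, R0 = 94
  CMP R5, R0  → compares 58 vs 94
  JLE checks: is 58 less than or equal to 94?
  58 < 94, so condition is true
Branch taken: Yes

Yes
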